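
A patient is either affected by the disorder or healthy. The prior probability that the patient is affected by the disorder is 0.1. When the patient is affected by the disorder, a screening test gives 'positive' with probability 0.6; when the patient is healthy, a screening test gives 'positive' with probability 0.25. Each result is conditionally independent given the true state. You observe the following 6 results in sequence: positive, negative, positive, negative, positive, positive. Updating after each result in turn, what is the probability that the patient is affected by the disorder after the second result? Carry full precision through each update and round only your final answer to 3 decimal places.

0.125

After 'positive': P(affected) = 0.6·0.1000 / (0.6·0.1000 + 0.25·0.9000) ≈ 0.2105
After 'negative': P(affected) = 0.4·0.2105 / (0.4·0.2105 + 0.75·0.7895) ≈ 0.1245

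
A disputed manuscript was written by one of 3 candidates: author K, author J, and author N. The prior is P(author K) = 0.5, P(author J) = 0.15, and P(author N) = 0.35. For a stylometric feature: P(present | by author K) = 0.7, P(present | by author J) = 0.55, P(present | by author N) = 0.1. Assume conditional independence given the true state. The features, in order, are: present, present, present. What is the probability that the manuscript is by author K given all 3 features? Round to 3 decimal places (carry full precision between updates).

After 'present': normaliser = 0.7·0.5000 + 0.55·0.1500 + 0.1·0.3500; P(author K) ≈ 0.7487, P(author J) ≈ 0.1765, P(author N) ≈ 0.0749
After 'present': normaliser = 0.7·0.7487 + 0.55·0.1765 + 0.1·0.0749; P(author K) ≈ 0.8337, P(author J) ≈ 0.1544, P(author N) ≈ 0.0119
After 'present': normaliser = 0.7·0.8337 + 0.55·0.1544 + 0.1·0.0119; P(author K) ≈ 0.8714, P(author J) ≈ 0.1268, P(author N) ≈ 0.0018

0.871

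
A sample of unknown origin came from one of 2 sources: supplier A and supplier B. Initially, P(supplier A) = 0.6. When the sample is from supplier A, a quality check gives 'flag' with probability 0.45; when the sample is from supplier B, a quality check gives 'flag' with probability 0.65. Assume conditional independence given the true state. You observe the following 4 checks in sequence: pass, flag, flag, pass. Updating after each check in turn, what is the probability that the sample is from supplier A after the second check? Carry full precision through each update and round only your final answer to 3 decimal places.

Each posterior becomes the prior for the next update.
After 'pass': P(supplier A) = 0.55·0.6000 / (0.55·0.6000 + 0.35·0.4000) ≈ 0.7021
After 'flag': P(supplier A) = 0.45·0.7021 / (0.45·0.7021 + 0.65·0.2979) ≈ 0.6200

0.620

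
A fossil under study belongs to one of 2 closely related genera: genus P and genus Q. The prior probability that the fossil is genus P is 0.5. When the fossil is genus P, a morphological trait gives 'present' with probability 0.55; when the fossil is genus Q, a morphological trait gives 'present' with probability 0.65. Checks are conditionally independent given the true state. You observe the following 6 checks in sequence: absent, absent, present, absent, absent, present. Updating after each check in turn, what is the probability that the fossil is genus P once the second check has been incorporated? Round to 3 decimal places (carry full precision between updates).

After 'absent': P(genus P) = 0.45·0.5000 / (0.45·0.5000 + 0.35·0.5000) ≈ 0.5625
After 'absent': P(genus P) = 0.45·0.5625 / (0.45·0.5625 + 0.35·0.4375) ≈ 0.6231

0.623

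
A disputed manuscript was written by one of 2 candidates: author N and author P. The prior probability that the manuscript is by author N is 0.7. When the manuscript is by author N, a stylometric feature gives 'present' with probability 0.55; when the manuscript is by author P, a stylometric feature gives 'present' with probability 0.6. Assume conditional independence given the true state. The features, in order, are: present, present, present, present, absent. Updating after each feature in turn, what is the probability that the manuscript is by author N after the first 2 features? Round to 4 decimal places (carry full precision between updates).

Apply Bayes' rule sequentially, carrying P(author N) forward.
After 'present': P(author N) = 0.55·0.7000 / (0.55·0.7000 + 0.6·0.3000) ≈ 0.6814
After 'present': P(author N) = 0.55·0.6814 / (0.55·0.6814 + 0.6·0.3186) ≈ 0.6622

0.6622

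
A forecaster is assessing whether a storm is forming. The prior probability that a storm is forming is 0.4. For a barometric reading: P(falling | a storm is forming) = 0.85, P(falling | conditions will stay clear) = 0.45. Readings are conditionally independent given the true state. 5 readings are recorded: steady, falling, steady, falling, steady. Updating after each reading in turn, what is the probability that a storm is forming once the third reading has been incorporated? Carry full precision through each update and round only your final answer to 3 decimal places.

0.086

After 'steady': P(storm) = 0.15·0.4000 / (0.15·0.4000 + 0.55·0.6000) ≈ 0.1538
After 'falling': P(storm) = 0.85·0.1538 / (0.85·0.1538 + 0.45·0.8462) ≈ 0.2556
After 'steady': P(storm) = 0.15·0.2556 / (0.15·0.2556 + 0.55·0.7444) ≈ 0.0856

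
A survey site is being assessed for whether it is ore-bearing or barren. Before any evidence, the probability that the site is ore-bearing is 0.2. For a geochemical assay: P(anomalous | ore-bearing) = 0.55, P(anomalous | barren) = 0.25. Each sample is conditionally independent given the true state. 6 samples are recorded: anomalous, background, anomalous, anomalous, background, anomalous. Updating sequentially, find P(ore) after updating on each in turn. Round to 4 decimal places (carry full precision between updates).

After 'anomalous': P(ore) = 0.55·0.2000 / (0.55·0.2000 + 0.25·0.8000) ≈ 0.3548
After 'background': P(ore) = 0.45·0.3548 / (0.45·0.3548 + 0.75·0.6452) ≈ 0.2481
After 'anomalous': P(ore) = 0.55·0.2481 / (0.55·0.2481 + 0.25·0.7519) ≈ 0.4206
After 'anomalous': P(ore) = 0.55·0.4206 / (0.55·0.4206 + 0.25·0.5794) ≈ 0.6150
After 'background': P(ore) = 0.45·0.6150 / (0.45·0.6150 + 0.75·0.3850) ≈ 0.4894
After 'anomalous': P(ore) = 0.55·0.4894 / (0.55·0.4894 + 0.25·0.5106) ≈ 0.6783

0.6783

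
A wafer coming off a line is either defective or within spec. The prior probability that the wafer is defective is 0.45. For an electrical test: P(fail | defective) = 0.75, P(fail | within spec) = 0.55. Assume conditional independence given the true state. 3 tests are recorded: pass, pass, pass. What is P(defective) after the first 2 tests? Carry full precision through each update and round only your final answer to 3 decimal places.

0.202

After 'pass': P(defective) = 0.25·0.4500 / (0.25·0.4500 + 0.45·0.5500) ≈ 0.3125
After 'pass': P(defective) = 0.25·0.3125 / (0.25·0.3125 + 0.45·0.6875) ≈ 0.2016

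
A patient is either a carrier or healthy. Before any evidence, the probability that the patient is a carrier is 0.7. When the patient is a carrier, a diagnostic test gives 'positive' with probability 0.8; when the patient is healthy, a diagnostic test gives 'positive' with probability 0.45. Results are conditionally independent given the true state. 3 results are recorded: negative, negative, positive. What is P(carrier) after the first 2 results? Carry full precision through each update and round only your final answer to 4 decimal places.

After 'negative': P(carrier) = 0.2·0.7000 / (0.2·0.7000 + 0.55·0.3000) ≈ 0.4590
After 'negative': P(carrier) = 0.2·0.4590 / (0.2·0.4590 + 0.55·0.5410) ≈ 0.2358

0.2358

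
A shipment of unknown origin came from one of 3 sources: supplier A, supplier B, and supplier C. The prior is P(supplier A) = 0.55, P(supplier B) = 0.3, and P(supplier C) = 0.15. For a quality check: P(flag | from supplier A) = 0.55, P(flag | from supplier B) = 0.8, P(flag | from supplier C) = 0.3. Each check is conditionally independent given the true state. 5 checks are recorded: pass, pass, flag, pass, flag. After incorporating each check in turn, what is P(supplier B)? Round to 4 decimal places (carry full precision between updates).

0.0720

After 'pass': normaliser = 0.45·0.5500 + 0.2·0.3000 + 0.7·0.1500; P(supplier A) ≈ 0.6000, P(supplier B) ≈ 0.1455, P(supplier C) ≈ 0.2545
After 'pass': normaliser = 0.45·0.6000 + 0.2·0.1455 + 0.7·0.2545; P(supplier A) ≈ 0.5657, P(supplier B) ≈ 0.0610, P(supplier C) ≈ 0.3733
After 'flag': normaliser = 0.55·0.5657 + 0.8·0.0610 + 0.3·0.3733; P(supplier A) ≈ 0.6593, P(supplier B) ≈ 0.1033, P(supplier C) ≈ 0.2373
After 'pass': normaliser = 0.45·0.6593 + 0.2·0.1033 + 0.7·0.2373; P(supplier A) ≈ 0.6136, P(supplier B) ≈ 0.0427, P(supplier C) ≈ 0.3436
After 'flag': normaliser = 0.55·0.6136 + 0.8·0.0427 + 0.3·0.3436; P(supplier A) ≈ 0.7109, P(supplier B) ≈ 0.0720, P(supplier C) ≈ 0.2171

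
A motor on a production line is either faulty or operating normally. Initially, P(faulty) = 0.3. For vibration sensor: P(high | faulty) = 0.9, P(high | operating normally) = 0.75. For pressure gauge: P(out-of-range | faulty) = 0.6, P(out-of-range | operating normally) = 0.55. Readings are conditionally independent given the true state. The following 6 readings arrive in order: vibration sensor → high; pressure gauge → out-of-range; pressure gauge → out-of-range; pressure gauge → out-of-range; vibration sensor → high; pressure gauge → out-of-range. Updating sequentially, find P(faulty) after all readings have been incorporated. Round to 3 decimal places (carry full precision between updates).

0.466

Each posterior becomes the prior for the next update.
After vibration sensor='high': P(faulty) = 0.9·0.3000 / (0.9·0.3000 + 0.75·0.7000) ≈ 0.3396
After pressure gauge='out-of-range': P(faulty) = 0.6·0.3396 / (0.6·0.3396 + 0.55·0.6604) ≈ 0.3594
After pressure gauge='out-of-range': P(faulty) = 0.6·0.3594 / (0.6·0.3594 + 0.55·0.6406) ≈ 0.3797
After pressure gauge='out-of-range': P(faulty) = 0.6·0.3797 / (0.6·0.3797 + 0.55·0.6203) ≈ 0.4004
After vibration sensor='high': P(faulty) = 0.9·0.4004 / (0.9·0.4004 + 0.75·0.5996) ≈ 0.4448
After pressure gauge='out-of-range': P(faulty) = 0.6·0.4448 / (0.6·0.4448 + 0.55·0.5552) ≈ 0.4664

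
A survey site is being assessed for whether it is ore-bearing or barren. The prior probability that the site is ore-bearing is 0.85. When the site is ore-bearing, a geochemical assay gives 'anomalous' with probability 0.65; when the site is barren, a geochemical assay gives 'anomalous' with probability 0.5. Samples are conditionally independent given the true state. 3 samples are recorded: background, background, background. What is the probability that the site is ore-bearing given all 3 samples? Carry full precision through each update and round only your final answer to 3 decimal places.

After 'background': P(ore) = 0.35·0.8500 / (0.35·0.8500 + 0.5·0.1500) ≈ 0.7987
After 'background': P(ore) = 0.35·0.7987 / (0.35·0.7987 + 0.5·0.2013) ≈ 0.7352
After 'background': P(ore) = 0.35·0.7352 / (0.35·0.7352 + 0.5·0.2648) ≈ 0.6603

0.660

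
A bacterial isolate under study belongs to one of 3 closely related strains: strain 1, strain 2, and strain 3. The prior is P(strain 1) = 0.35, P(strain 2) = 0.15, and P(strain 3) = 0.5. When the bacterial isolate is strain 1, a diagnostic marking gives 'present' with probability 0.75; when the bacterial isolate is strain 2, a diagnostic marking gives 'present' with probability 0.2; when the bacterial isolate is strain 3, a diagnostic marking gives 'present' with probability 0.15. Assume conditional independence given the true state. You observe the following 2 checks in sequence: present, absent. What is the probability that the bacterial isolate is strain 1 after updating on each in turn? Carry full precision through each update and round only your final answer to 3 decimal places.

Apply Bayes' rule sequentially, carrying P(strain 1) forward.
After 'present': normaliser = 0.75·0.3500 + 0.2·0.1500 + 0.15·0.5000; P(strain 1) ≈ 0.7143, P(strain 2) ≈ 0.0816, P(strain 3) ≈ 0.2041
After 'absent': normaliser = 0.25·0.7143 + 0.8·0.0816 + 0.85·0.2041; P(strain 1) ≈ 0.4279, P(strain 2) ≈ 0.1565, P(strain 3) ≈ 0.4156

0.428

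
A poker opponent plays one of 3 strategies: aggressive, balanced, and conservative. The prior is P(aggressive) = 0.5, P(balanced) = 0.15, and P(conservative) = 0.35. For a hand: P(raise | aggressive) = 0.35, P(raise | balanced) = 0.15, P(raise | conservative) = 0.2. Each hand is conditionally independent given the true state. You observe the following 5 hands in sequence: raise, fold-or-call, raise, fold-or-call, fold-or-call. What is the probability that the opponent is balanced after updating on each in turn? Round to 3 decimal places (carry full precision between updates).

After 'raise': normaliser = 0.35·0.5000 + 0.15·0.1500 + 0.2·0.3500; P(aggressive) ≈ 0.6542, P(balanced) ≈ 0.0841, P(conservative) ≈ 0.2617
After 'fold-or-call': normaliser = 0.65·0.6542 + 0.85·0.0841 + 0.8·0.2617; P(aggressive) ≈ 0.6023, P(balanced) ≈ 0.1013, P(conservative) ≈ 0.2965
After 'raise': normaliser = 0.35·0.6023 + 0.15·0.1013 + 0.2·0.2965; P(aggressive) ≈ 0.7389, P(balanced) ≈ 0.0532, P(conservative) ≈ 0.2079
After 'fold-or-call': normaliser = 0.65·0.7389 + 0.85·0.0532 + 0.8·0.2079; P(aggressive) ≈ 0.6942, P(balanced) ≈ 0.0654, P(conservative) ≈ 0.2404
After 'fold-or-call': normaliser = 0.65·0.6942 + 0.85·0.0654 + 0.8·0.2404; P(aggressive) ≈ 0.6454, P(balanced) ≈ 0.0795, P(conservative) ≈ 0.2750

0.080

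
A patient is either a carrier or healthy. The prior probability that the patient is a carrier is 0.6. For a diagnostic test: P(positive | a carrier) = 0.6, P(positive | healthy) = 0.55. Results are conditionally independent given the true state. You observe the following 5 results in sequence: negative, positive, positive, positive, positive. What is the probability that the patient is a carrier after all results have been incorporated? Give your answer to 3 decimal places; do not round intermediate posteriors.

Apply Bayes' rule sequentially, carrying P(carrier) forward.
After 'negative': P(carrier) = 0.4·0.6000 / (0.4·0.6000 + 0.45·0.4000) ≈ 0.5714
After 'positive': P(carrier) = 0.6·0.5714 / (0.6·0.5714 + 0.55·0.4286) ≈ 0.5926
After 'positive': P(carrier) = 0.6·0.5926 / (0.6·0.5926 + 0.55·0.4074) ≈ 0.6134
After 'positive': P(carrier) = 0.6·0.6134 / (0.6·0.6134 + 0.55·0.3866) ≈ 0.6338
After 'positive': P(carrier) = 0.6·0.6338 / (0.6·0.6338 + 0.55·0.3662) ≈ 0.6538

0.654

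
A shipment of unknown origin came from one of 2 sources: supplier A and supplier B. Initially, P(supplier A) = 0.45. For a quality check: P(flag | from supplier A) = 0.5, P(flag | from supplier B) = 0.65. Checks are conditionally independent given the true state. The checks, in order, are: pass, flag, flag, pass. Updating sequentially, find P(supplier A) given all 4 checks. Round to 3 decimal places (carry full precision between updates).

0.497

After 'pass': P(supplier A) = 0.5·0.4500 / (0.5·0.4500 + 0.35·0.5500) ≈ 0.5389
After 'flag': P(supplier A) = 0.5·0.5389 / (0.5·0.5389 + 0.65·0.4611) ≈ 0.4734
After 'flag': P(supplier A) = 0.5·0.4734 / (0.5·0.4734 + 0.65·0.5266) ≈ 0.4088
After 'pass': P(supplier A) = 0.5·0.4088 / (0.5·0.4088 + 0.35·0.5912) ≈ 0.4970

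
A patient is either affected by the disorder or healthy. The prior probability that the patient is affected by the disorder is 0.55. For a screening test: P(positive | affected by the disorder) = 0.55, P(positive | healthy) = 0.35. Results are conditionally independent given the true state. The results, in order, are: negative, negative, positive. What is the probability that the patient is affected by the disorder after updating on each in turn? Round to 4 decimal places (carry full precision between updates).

After 'negative': P(affected) = 0.45·0.5500 / (0.45·0.5500 + 0.65·0.4500) ≈ 0.4583
After 'negative': P(affected) = 0.45·0.4583 / (0.45·0.4583 + 0.65·0.5417) ≈ 0.3694
After 'positive': P(affected) = 0.55·0.3694 / (0.55·0.3694 + 0.35·0.6306) ≈ 0.4793

0.4793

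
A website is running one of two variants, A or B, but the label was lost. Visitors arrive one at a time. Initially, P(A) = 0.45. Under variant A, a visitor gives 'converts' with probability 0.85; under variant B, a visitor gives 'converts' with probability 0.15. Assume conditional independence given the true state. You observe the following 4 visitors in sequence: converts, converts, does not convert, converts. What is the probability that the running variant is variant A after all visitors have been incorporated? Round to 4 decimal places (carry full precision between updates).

0.9633

After 'converts': P(A) = 0.85·0.4500 / (0.85·0.4500 + 0.15·0.5500) ≈ 0.8226
After 'converts': P(A) = 0.85·0.8226 / (0.85·0.8226 + 0.15·0.1774) ≈ 0.9633
After 'does not convert': P(A) = 0.15·0.9633 / (0.15·0.9633 + 0.85·0.0367) ≈ 0.8226
After 'converts': P(A) = 0.85·0.8226 / (0.85·0.8226 + 0.15·0.1774) ≈ 0.9633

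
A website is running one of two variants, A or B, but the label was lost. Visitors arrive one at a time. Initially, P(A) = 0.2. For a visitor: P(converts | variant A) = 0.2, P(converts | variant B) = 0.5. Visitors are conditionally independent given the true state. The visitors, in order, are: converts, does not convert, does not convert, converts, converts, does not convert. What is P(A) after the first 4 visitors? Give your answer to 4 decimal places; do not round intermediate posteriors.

After 'converts': P(A) = 0.2·0.2000 / (0.2·0.2000 + 0.5·0.8000) ≈ 0.0909
After 'does not convert': P(A) = 0.8·0.0909 / (0.8·0.0909 + 0.5·0.9091) ≈ 0.1379
After 'does not convert': P(A) = 0.8·0.1379 / (0.8·0.1379 + 0.5·0.8621) ≈ 0.2038
After 'converts': P(A) = 0.2·0.2038 / (0.2·0.2038 + 0.5·0.7962) ≈ 0.0929

0.0929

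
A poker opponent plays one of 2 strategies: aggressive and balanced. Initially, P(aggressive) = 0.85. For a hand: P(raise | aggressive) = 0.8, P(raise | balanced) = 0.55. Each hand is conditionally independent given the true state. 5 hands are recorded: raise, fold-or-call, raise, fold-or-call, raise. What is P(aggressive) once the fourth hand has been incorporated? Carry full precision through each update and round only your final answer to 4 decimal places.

After 'raise': P(aggressive) = 0.8·0.8500 / (0.8·0.8500 + 0.55·0.1500) ≈ 0.8918
After 'fold-or-call': P(aggressive) = 0.2·0.8918 / (0.2·0.8918 + 0.45·0.1082) ≈ 0.7856
After 'raise': P(aggressive) = 0.8·0.7856 / (0.8·0.7856 + 0.55·0.2144) ≈ 0.8420
After 'fold-or-call': P(aggressive) = 0.2·0.8420 / (0.2·0.8420 + 0.45·0.1580) ≈ 0.7031

0.7031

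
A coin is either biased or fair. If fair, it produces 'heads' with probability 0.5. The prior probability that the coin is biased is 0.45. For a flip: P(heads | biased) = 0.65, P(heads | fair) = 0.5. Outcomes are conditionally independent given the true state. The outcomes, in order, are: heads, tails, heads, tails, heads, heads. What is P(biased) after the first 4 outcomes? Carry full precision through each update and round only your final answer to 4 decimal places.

0.4039

Apply Bayes' rule sequentially, carrying P(biased) forward.
After 'heads': P(biased) = 0.65·0.4500 / (0.65·0.4500 + 0.5·0.5500) ≈ 0.5154
After 'tails': P(biased) = 0.35·0.5154 / (0.35·0.5154 + 0.5·0.4846) ≈ 0.4268
After 'heads': P(biased) = 0.65·0.4268 / (0.65·0.4268 + 0.5·0.5732) ≈ 0.4918
After 'tails': P(biased) = 0.35·0.4918 / (0.35·0.4918 + 0.5·0.5082) ≈ 0.4039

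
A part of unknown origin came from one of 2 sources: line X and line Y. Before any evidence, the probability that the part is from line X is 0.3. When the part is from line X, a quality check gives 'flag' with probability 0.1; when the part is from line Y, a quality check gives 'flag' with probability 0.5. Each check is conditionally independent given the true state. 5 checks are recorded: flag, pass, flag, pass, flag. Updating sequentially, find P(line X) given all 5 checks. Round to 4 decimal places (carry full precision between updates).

0.0110

After 'flag': P(line X) = 0.1·0.3000 / (0.1·0.3000 + 0.5·0.7000) ≈ 0.0789
After 'pass': P(line X) = 0.9·0.0789 / (0.9·0.0789 + 0.5·0.9211) ≈ 0.1337
After 'flag': P(line X) = 0.1·0.1337 / (0.1·0.1337 + 0.5·0.8663) ≈ 0.0299
After 'pass': P(line X) = 0.9·0.0299 / (0.9·0.0299 + 0.5·0.9701) ≈ 0.0526
After 'flag': P(line X) = 0.1·0.0526 / (0.1·0.0526 + 0.5·0.9474) ≈ 0.0110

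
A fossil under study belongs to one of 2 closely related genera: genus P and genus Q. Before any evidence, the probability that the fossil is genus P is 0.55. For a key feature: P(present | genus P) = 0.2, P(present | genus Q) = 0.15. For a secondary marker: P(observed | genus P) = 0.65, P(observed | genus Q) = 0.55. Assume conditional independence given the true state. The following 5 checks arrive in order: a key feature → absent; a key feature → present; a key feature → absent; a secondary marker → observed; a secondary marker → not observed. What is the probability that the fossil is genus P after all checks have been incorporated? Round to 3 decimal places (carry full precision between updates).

Each posterior becomes the prior for the next update.
After a key feature='absent': P(genus P) = 0.8·0.5500 / (0.8·0.5500 + 0.85·0.4500) ≈ 0.5350
After a key feature='present': P(genus P) = 0.2·0.5350 / (0.2·0.5350 + 0.15·0.4650) ≈ 0.6053
After a key feature='absent': P(genus P) = 0.8·0.6053 / (0.8·0.6053 + 0.85·0.3947) ≈ 0.5908
After a secondary marker='observed': P(genus P) = 0.65·0.5908 / (0.65·0.5908 + 0.55·0.4092) ≈ 0.6305
After a secondary marker='not observed': P(genus P) = 0.35·0.6305 / (0.35·0.6305 + 0.45·0.3695) ≈ 0.5702

0.570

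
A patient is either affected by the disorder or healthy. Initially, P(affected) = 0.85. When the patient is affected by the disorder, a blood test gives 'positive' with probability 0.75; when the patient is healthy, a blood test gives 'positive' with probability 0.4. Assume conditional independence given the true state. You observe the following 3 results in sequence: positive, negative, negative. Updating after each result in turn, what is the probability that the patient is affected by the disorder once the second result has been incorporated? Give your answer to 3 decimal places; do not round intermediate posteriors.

Apply Bayes' rule sequentially, carrying P(affected) forward.
After 'positive': P(affected) = 0.75·0.8500 / (0.75·0.8500 + 0.4·0.1500) ≈ 0.9140
After 'negative': P(affected) = 0.25·0.9140 / (0.25·0.9140 + 0.6·0.0860) ≈ 0.8157

0.816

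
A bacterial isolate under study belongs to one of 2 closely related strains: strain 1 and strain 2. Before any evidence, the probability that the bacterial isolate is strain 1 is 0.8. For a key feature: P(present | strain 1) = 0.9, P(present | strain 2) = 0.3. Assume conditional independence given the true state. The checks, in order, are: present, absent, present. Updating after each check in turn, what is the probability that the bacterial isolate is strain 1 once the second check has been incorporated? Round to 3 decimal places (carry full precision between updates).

Each posterior becomes the prior for the next update.
After 'present': P(strain 1) = 0.9·0.8000 / (0.9·0.8000 + 0.3·0.2000) ≈ 0.9231
After 'absent': P(strain 1) = 0.1·0.9231 / (0.1·0.9231 + 0.7·0.0769) ≈ 0.6316

0.632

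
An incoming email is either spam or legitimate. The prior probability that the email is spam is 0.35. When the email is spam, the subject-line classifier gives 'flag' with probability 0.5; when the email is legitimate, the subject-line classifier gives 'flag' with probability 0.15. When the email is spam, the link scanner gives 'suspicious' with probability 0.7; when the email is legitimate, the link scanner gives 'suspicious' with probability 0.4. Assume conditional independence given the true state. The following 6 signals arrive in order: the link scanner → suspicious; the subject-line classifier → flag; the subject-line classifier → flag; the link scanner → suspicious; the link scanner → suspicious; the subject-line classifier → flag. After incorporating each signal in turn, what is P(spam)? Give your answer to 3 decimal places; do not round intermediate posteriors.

0.991

After the link scanner='suspicious': P(spam) = 0.7·0.3500 / (0.7·0.3500 + 0.4·0.6500) ≈ 0.4851
After the subject-line classifier='flag': P(spam) = 0.5·0.4851 / (0.5·0.4851 + 0.15·0.5149) ≈ 0.7585
After the subject-line classifier='flag': P(spam) = 0.5·0.7585 / (0.5·0.7585 + 0.15·0.2415) ≈ 0.9128
After the link scanner='suspicious': P(spam) = 0.7·0.9128 / (0.7·0.9128 + 0.4·0.0872) ≈ 0.9482
After the link scanner='suspicious': P(spam) = 0.7·0.9482 / (0.7·0.9482 + 0.4·0.0518) ≈ 0.9698
After the subject-line classifier='flag': P(spam) = 0.5·0.9698 / (0.5·0.9698 + 0.15·0.0302) ≈ 0.9907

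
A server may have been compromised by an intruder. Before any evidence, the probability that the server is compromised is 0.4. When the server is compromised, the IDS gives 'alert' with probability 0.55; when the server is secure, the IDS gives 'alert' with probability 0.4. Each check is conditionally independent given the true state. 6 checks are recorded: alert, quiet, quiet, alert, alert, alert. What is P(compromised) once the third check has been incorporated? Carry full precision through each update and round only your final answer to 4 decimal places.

After 'alert': P(compromised) = 0.55·0.4000 / (0.55·0.4000 + 0.4·0.6000) ≈ 0.4783
After 'quiet': P(compromised) = 0.45·0.4783 / (0.45·0.4783 + 0.6·0.5217) ≈ 0.4074
After 'quiet': P(compromised) = 0.45·0.4074 / (0.45·0.4074 + 0.6·0.5926) ≈ 0.3402

0.3402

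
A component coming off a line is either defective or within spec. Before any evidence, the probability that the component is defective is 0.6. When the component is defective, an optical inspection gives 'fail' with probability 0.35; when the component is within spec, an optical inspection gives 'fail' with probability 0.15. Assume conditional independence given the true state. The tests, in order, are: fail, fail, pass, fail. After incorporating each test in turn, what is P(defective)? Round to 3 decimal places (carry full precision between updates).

0.936

After 'fail': P(defective) = 0.35·0.6000 / (0.35·0.6000 + 0.15·0.4000) ≈ 0.7778
After 'fail': P(defective) = 0.35·0.7778 / (0.35·0.7778 + 0.15·0.2222) ≈ 0.8909
After 'pass': P(defective) = 0.65·0.8909 / (0.65·0.8909 + 0.85·0.1091) ≈ 0.8620
After 'fail': P(defective) = 0.35·0.8620 / (0.35·0.8620 + 0.15·0.1380) ≈ 0.9358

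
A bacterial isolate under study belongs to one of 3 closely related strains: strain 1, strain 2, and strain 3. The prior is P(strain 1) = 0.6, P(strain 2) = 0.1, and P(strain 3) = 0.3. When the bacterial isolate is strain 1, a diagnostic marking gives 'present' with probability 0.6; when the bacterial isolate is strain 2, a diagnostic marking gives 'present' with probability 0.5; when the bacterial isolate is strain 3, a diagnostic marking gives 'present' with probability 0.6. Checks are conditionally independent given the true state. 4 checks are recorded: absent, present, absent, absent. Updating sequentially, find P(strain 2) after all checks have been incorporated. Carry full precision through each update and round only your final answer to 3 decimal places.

After 'absent': normaliser = 0.4·0.6000 + 0.5·0.1000 + 0.4·0.3000; P(strain 1) ≈ 0.5854, P(strain 2) ≈ 0.1220, P(strain 3) ≈ 0.2927
After 'present': normaliser = 0.6·0.5854 + 0.5·0.1220 + 0.6·0.2927; P(strain 1) ≈ 0.5975, P(strain 2) ≈ 0.1037, P(strain 3) ≈ 0.2988
After 'absent': normaliser = 0.4·0.5975 + 0.5·0.1037 + 0.4·0.2988; P(strain 1) ≈ 0.5824, P(strain 2) ≈ 0.1264, P(strain 3) ≈ 0.2912
After 'absent': normaliser = 0.4·0.5824 + 0.5·0.1264 + 0.4·0.2912; P(strain 1) ≈ 0.5646, P(strain 2) ≈ 0.1531, P(strain 3) ≈ 0.2823

0.153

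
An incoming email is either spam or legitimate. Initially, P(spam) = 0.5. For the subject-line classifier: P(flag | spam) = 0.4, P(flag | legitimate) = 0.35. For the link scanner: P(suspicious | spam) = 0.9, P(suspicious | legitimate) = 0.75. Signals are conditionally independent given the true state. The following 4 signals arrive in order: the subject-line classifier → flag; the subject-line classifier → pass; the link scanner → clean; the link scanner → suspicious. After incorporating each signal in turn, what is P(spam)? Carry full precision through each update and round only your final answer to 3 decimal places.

0.336

Each posterior becomes the prior for the next update.
After the subject-line classifier='flag': P(spam) = 0.4·0.5000 / (0.4·0.5000 + 0.35·0.5000) ≈ 0.5333
After the subject-line classifier='pass': P(spam) = 0.6·0.5333 / (0.6·0.5333 + 0.65·0.4667) ≈ 0.5134
After the link scanner='clean': P(spam) = 0.1·0.5134 / (0.1·0.5134 + 0.25·0.4866) ≈ 0.2968
After the link scanner='suspicious': P(spam) = 0.9·0.2968 / (0.9·0.2968 + 0.75·0.7032) ≈ 0.3362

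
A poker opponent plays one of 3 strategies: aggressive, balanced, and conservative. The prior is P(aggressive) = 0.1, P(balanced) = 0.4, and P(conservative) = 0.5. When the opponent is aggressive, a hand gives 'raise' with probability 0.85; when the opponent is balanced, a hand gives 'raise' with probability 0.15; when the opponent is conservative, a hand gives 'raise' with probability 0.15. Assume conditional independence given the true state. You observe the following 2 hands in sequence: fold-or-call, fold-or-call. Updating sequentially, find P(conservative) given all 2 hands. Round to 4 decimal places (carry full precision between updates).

0.5536

Each posterior becomes the prior for the next update.
After 'fold-or-call': normaliser = 0.15·0.1000 + 0.85·0.4000 + 0.85·0.5000; P(aggressive) ≈ 0.0192, P(balanced) ≈ 0.4359, P(conservative) ≈ 0.5449
After 'fold-or-call': normaliser = 0.15·0.0192 + 0.85·0.4359 + 0.85·0.5449; P(aggressive) ≈ 0.0034, P(balanced) ≈ 0.4429, P(conservative) ≈ 0.5536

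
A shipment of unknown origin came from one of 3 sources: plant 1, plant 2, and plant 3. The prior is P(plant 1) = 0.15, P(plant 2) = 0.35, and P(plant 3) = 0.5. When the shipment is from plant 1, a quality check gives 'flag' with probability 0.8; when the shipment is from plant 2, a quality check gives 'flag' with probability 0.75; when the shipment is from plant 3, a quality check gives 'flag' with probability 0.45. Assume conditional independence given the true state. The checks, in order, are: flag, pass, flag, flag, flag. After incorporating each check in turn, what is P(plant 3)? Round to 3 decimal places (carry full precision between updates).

0.220

Each posterior becomes the prior for the next update.
After 'flag': normaliser = 0.8·0.1500 + 0.75·0.3500 + 0.45·0.5000; P(plant 1) ≈ 0.1975, P(plant 2) ≈ 0.4321, P(plant 3) ≈ 0.3704
After 'pass': normaliser = 0.2·0.1975 + 0.25·0.4321 + 0.55·0.3704; P(plant 1) ≈ 0.1125, P(plant 2) ≈ 0.3076, P(plant 3) ≈ 0.5800
After 'flag': normaliser = 0.8·0.1125 + 0.75·0.3076 + 0.45·0.5800; P(plant 1) ≈ 0.1547, P(plant 2) ≈ 0.3966, P(plant 3) ≈ 0.4487
After 'flag': normaliser = 0.8·0.1547 + 0.75·0.3966 + 0.45·0.4487; P(plant 1) ≈ 0.1986, P(plant 2) ≈ 0.4773, P(plant 3) ≈ 0.3240
After 'flag': normaliser = 0.8·0.1986 + 0.75·0.4773 + 0.45·0.3240; P(plant 1) ≈ 0.2398, P(plant 2) ≈ 0.5402, P(plant 3) ≈ 0.2200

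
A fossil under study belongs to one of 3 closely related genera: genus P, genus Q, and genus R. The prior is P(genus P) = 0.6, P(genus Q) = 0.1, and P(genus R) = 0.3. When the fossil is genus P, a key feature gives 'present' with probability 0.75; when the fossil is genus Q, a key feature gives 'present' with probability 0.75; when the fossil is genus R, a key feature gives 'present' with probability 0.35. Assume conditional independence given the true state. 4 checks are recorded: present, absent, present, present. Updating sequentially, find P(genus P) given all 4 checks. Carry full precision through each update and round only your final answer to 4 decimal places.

0.7700

After 'present': normaliser = 0.75·0.6000 + 0.75·0.1000 + 0.35·0.3000; P(genus P) ≈ 0.7143, P(genus Q) ≈ 0.1190, P(genus R) ≈ 0.1667
After 'absent': normaliser = 0.25·0.7143 + 0.25·0.1190 + 0.65·0.1667; P(genus P) ≈ 0.5639, P(genus Q) ≈ 0.0940, P(genus R) ≈ 0.3421
After 'present': normaliser = 0.75·0.5639 + 0.75·0.0940 + 0.35·0.3421; P(genus P) ≈ 0.6898, P(genus Q) ≈ 0.1150, P(genus R) ≈ 0.1953
After 'present': normaliser = 0.75·0.6898 + 0.75·0.1150 + 0.35·0.1953; P(genus P) ≈ 0.7700, P(genus Q) ≈ 0.1283, P(genus R) ≈ 0.1017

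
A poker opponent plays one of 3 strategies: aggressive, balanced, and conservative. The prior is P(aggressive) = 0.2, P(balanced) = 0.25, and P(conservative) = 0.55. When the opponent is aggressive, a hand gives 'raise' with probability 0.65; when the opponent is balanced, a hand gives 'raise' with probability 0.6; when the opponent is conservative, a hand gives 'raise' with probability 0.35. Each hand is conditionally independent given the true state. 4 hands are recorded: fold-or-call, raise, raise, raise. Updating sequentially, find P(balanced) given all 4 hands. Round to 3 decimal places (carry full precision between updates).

0.385

Apply Bayes' rule sequentially, carrying P(balanced) forward.
After 'fold-or-call': normaliser = 0.35·0.2000 + 0.4·0.2500 + 0.65·0.5500; P(aggressive) ≈ 0.1327, P(balanced) ≈ 0.1896, P(conservative) ≈ 0.6777
After 'raise': normaliser = 0.65·0.1327 + 0.6·0.1896 + 0.35·0.6777; P(aggressive) ≈ 0.1973, P(balanced) ≈ 0.2602, P(conservative) ≈ 0.5425
After 'raise': normaliser = 0.65·0.1973 + 0.6·0.2602 + 0.35·0.5425; P(aggressive) ≈ 0.2704, P(balanced) ≈ 0.3292, P(conservative) ≈ 0.4004
After 'raise': normaliser = 0.65·0.2704 + 0.6·0.3292 + 0.35·0.4004; P(aggressive) ≈ 0.3424, P(balanced) ≈ 0.3847, P(conservative) ≈ 0.2730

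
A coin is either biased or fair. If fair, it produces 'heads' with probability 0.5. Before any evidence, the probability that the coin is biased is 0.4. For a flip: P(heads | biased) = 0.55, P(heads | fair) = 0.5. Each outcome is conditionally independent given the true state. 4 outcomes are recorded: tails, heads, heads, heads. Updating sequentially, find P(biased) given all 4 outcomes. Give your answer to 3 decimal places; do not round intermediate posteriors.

0.444

Each posterior becomes the prior for the next update.
After 'tails': P(biased) = 0.45·0.4000 / (0.45·0.4000 + 0.5·0.6000) ≈ 0.3750
After 'heads': P(biased) = 0.55·0.3750 / (0.55·0.3750 + 0.5·0.6250) ≈ 0.3976
After 'heads': P(biased) = 0.55·0.3976 / (0.55·0.3976 + 0.5·0.6024) ≈ 0.4206
After 'heads': P(biased) = 0.55·0.4206 / (0.55·0.4206 + 0.5·0.5794) ≈ 0.4440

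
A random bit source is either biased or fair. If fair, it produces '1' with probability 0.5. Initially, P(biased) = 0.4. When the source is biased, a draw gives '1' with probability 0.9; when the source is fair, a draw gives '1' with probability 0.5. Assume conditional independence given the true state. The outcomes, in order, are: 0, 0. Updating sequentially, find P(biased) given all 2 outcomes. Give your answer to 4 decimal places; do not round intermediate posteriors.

0.0260

After '0': P(biased) = 0.1·0.4000 / (0.1·0.4000 + 0.5·0.6000) ≈ 0.1176
After '0': P(biased) = 0.1·0.1176 / (0.1·0.1176 + 0.5·0.8824) ≈ 0.0260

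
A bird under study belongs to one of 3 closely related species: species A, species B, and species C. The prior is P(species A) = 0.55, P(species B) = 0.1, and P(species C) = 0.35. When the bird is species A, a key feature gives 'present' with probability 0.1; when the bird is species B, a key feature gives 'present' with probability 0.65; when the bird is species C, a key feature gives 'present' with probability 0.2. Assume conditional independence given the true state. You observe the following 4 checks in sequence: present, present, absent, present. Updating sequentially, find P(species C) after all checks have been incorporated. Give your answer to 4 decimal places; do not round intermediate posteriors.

After 'present': normaliser = 0.1·0.5500 + 0.65·0.1000 + 0.2·0.3500; P(species A) ≈ 0.2895, P(species B) ≈ 0.3421, P(species C) ≈ 0.3684
After 'present': normaliser = 0.1·0.2895 + 0.65·0.3421 + 0.2·0.3684; P(species A) ≈ 0.0891, P(species B) ≈ 0.6842, P(species C) ≈ 0.2267
After 'absent': normaliser = 0.9·0.0891 + 0.35·0.6842 + 0.8·0.2267; P(species A) ≈ 0.1600, P(species B) ≈ 0.4780, P(species C) ≈ 0.3620
After 'present': normaliser = 0.1·0.1600 + 0.65·0.4780 + 0.2·0.3620; P(species A) ≈ 0.0401, P(species B) ≈ 0.7785, P(species C) ≈ 0.1814

0.1814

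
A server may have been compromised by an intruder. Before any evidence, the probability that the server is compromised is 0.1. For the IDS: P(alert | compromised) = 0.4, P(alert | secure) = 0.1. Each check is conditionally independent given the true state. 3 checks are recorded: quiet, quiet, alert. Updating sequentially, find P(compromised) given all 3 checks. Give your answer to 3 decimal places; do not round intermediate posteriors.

After 'quiet': P(compromised) = 0.6·0.1000 / (0.6·0.1000 + 0.9·0.9000) ≈ 0.0690
After 'quiet': P(compromised) = 0.6·0.0690 / (0.6·0.0690 + 0.9·0.9310) ≈ 0.0471
After 'alert': P(compromised) = 0.4·0.0471 / (0.4·0.0471 + 0.1·0.9529) ≈ 0.1649

0.165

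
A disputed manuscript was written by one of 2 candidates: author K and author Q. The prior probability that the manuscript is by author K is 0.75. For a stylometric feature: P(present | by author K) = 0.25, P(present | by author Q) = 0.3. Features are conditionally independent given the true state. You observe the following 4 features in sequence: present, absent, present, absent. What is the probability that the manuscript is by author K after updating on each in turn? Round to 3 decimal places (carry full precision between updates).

After 'present': P(author K) = 0.25·0.7500 / (0.25·0.7500 + 0.3·0.2500) ≈ 0.7143
After 'absent': P(author K) = 0.75·0.7143 / (0.75·0.7143 + 0.7·0.2857) ≈ 0.7282
After 'present': P(author K) = 0.25·0.7282 / (0.25·0.7282 + 0.3·0.2718) ≈ 0.6906
After 'absent': P(author K) = 0.75·0.6906 / (0.75·0.6906 + 0.7·0.3094) ≈ 0.7052

0.705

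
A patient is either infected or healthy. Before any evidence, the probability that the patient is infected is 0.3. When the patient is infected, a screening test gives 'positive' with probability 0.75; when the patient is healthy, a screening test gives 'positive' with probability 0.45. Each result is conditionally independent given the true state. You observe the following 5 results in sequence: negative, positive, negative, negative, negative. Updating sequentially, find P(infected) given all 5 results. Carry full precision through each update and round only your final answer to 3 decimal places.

0.030

Apply Bayes' rule sequentially, carrying P(infected) forward.
After 'negative': P(infected) = 0.25·0.3000 / (0.25·0.3000 + 0.55·0.7000) ≈ 0.1630
After 'positive': P(infected) = 0.75·0.1630 / (0.75·0.1630 + 0.45·0.8370) ≈ 0.2451
After 'negative': P(infected) = 0.25·0.2451 / (0.25·0.2451 + 0.55·0.7549) ≈ 0.1286
After 'negative': P(infected) = 0.25·0.1286 / (0.25·0.1286 + 0.55·0.8714) ≈ 0.0629
After 'negative': P(infected) = 0.25·0.0629 / (0.25·0.0629 + 0.55·0.9371) ≈ 0.0296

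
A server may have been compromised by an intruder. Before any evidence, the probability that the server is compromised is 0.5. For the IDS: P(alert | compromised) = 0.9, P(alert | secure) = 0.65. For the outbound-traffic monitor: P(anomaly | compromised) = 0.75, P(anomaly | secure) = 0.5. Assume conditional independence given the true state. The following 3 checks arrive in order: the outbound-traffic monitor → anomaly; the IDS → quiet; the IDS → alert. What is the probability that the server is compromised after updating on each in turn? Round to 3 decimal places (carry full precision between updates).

After the outbound-traffic monitor='anomaly': P(compromised) = 0.75·0.5000 / (0.75·0.5000 + 0.5·0.5000) ≈ 0.6000
After the IDS='quiet': P(compromised) = 0.1·0.6000 / (0.1·0.6000 + 0.35·0.4000) ≈ 0.3000
After the IDS='alert': P(compromised) = 0.9·0.3000 / (0.9·0.3000 + 0.65·0.7000) ≈ 0.3724

0.372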